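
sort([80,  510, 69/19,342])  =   [69/19,80, 342,510]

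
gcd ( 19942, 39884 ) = 19942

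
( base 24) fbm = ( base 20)1266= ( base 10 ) 8926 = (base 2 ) 10001011011110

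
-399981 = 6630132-7030113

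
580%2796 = 580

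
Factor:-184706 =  - 2^1*92353^1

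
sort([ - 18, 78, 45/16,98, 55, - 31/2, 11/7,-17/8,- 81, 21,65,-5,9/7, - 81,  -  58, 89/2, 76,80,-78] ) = [ - 81, - 81, -78, - 58, - 18, -31/2, - 5, - 17/8, 9/7,11/7,45/16 , 21,89/2 , 55, 65,76 , 78, 80 , 98 ]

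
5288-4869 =419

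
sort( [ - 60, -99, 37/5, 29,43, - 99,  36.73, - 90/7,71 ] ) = [-99, - 99,-60,  -  90/7, 37/5,29,36.73,43, 71]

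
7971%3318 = 1335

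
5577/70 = 5577/70 = 79.67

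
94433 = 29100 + 65333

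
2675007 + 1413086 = 4088093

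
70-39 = 31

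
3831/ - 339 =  - 1277/113 = - 11.30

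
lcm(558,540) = 16740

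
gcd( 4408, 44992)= 152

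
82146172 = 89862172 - 7716000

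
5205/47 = 5205/47 = 110.74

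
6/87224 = 3/43612 = 0.00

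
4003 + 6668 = 10671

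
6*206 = 1236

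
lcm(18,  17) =306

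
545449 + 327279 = 872728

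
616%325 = 291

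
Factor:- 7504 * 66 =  - 495264 = - 2^5 *3^1*7^1* 11^1*67^1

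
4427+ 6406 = 10833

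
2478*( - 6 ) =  - 14868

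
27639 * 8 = 221112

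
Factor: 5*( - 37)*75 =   -  3^1*5^3*37^1 = -  13875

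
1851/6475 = 1851/6475 = 0.29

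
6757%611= 36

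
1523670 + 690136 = 2213806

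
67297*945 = 63595665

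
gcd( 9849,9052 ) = 1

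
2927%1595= 1332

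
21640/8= 2705 = 2705.00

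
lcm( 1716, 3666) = 80652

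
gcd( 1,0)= 1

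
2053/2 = 2053/2 =1026.50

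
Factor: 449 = 449^1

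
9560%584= 216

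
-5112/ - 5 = 5112/5 = 1022.40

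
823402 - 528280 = 295122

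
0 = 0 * 9101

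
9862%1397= 83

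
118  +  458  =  576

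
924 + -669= 255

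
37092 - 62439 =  - 25347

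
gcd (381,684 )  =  3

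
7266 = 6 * 1211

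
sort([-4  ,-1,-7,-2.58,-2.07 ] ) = [ - 7, - 4,  -  2.58, - 2.07, - 1]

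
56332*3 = 168996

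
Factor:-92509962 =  - 2^1*3^1*15418327^1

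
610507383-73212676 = 537294707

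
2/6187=2/6187  =  0.00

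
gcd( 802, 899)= 1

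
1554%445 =219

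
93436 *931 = 86988916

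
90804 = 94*966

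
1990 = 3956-1966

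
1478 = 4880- 3402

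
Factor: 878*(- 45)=  -  2^1*3^2*5^1*439^1= - 39510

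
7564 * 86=650504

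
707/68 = 707/68  =  10.40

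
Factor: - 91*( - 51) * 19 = 88179 =3^1*7^1*13^1*17^1*19^1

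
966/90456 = 161/15076 = 0.01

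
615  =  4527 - 3912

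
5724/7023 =1908/2341 = 0.82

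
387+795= 1182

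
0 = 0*76573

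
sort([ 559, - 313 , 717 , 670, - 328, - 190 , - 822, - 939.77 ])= [ - 939.77 , - 822, - 328, - 313, - 190,559, 670 , 717]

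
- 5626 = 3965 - 9591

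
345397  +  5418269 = 5763666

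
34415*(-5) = -172075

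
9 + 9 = 18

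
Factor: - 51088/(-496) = 103^1 = 103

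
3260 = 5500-2240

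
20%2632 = 20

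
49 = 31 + 18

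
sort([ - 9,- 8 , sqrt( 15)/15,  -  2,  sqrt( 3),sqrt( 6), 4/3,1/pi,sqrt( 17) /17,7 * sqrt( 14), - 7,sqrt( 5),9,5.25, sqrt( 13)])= [ - 9 , - 8,  -  7,-2,  sqrt( 17 )/17,sqrt( 15)/15,1/pi, 4/3,  sqrt( 3),sqrt( 5),sqrt( 6 ),sqrt ( 13),5.25, 9, 7 * sqrt( 14 )]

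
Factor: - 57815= - 5^1 * 31^1*373^1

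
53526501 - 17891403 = 35635098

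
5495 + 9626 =15121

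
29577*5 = 147885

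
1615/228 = 85/12 =7.08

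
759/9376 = 759/9376 = 0.08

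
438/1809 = 146/603  =  0.24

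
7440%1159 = 486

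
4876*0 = 0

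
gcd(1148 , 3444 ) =1148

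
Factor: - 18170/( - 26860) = 2^( - 1 )*17^( - 1 )*23^1= 23/34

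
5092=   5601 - 509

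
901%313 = 275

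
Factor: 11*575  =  6325 = 5^2*11^1*23^1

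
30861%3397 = 288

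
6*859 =5154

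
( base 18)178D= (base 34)74T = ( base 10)8257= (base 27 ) B8M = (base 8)20101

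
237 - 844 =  - 607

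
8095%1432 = 935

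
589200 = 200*2946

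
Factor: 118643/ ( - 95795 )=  - 5^( - 1)*7^( - 1)*23^( -1 ) * 997^1 = - 997/805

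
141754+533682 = 675436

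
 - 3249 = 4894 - 8143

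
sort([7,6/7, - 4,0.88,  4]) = [ - 4,6/7,0.88, 4, 7]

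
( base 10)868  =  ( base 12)604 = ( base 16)364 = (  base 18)2c4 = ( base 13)51a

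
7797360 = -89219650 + 97017010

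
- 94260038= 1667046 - 95927084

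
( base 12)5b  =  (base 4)1013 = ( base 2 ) 1000111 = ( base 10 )71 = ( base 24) 2n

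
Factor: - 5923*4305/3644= - 2^ ( - 2 )*3^1*5^1*7^1*41^1*911^( - 1)*5923^1=   -25498515/3644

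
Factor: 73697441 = 79^1*932879^1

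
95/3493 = 95/3493 = 0.03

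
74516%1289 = 1043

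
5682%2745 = 192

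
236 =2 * 118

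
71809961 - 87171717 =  - 15361756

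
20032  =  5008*4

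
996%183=81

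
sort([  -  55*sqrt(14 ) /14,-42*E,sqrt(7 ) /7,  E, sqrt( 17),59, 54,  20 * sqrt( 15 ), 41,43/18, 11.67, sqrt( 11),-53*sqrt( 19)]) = [-53*sqrt( 19),-42*E, - 55 * sqrt(14) /14, sqrt(7 ) /7,  43/18,  E,sqrt(11) , sqrt(17),11.67, 41, 54, 59,  20*sqrt( 15 )] 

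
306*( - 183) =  - 55998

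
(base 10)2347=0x92B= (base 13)10b7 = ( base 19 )69a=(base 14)BD9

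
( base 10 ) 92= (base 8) 134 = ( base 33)2Q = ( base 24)3k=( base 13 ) 71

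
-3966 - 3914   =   - 7880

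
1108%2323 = 1108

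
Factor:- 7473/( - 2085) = 5^( - 1)*47^1*53^1*139^( - 1 ) = 2491/695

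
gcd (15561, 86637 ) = 3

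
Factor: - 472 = -2^3*59^1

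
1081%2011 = 1081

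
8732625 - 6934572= 1798053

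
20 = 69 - 49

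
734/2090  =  367/1045= 0.35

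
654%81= 6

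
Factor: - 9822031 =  - 19^1*516949^1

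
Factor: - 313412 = -2^2*11^1*17^1*419^1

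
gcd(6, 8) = 2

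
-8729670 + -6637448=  - 15367118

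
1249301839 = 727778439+521523400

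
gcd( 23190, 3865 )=3865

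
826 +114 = 940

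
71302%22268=4498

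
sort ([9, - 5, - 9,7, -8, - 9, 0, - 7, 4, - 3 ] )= [ - 9, - 9,-8, - 7, - 5, -3,0,  4,7, 9 ]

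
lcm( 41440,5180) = 41440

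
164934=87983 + 76951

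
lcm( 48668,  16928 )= 389344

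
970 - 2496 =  - 1526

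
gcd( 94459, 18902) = 1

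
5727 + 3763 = 9490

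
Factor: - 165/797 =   -  3^1*5^1 * 11^1*797^( - 1) 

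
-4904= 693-5597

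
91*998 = 90818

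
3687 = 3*1229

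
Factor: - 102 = -2^1 * 3^1*17^1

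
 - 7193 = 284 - 7477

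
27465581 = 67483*407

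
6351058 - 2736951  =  3614107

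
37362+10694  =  48056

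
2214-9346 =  - 7132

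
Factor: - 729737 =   -  729737^1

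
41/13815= 41/13815 = 0.00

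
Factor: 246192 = 2^4* 3^1*23^1*223^1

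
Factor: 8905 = 5^1*13^1*137^1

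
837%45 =27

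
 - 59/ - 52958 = 59/52958 = 0.00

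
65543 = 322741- 257198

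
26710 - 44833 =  - 18123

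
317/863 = 317/863 = 0.37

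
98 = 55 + 43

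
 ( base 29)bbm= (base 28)c6g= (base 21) 10FG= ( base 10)9592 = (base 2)10010101111000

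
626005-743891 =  - 117886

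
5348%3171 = 2177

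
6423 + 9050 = 15473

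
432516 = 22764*19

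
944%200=144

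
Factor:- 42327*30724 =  - 2^2*3^2*4703^1*7681^1 = -  1300454748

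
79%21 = 16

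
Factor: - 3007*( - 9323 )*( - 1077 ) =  - 3^1 * 31^1*97^1*359^1*9323^1 = - 30192899097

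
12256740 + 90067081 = 102323821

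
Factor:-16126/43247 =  - 2^1*11^1*59^( - 1 ) = -22/59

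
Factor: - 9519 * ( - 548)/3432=2^( - 1) * 11^(  -  1 )*13^( - 1 ) * 19^1*137^1*167^1 = 434701/286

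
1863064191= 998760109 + 864304082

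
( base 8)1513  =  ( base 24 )1b3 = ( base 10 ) 843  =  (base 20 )223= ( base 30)S3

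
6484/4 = 1621 = 1621.00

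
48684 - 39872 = 8812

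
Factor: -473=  - 11^1*43^1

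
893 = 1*893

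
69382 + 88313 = 157695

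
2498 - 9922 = -7424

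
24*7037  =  168888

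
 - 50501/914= - 56+683/914=- 55.25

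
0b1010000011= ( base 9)784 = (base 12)457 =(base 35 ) ID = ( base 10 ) 643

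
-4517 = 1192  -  5709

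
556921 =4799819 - 4242898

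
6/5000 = 3/2500 = 0.00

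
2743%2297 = 446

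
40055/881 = 40055/881 = 45.47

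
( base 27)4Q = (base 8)206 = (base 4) 2012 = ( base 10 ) 134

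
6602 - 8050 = - 1448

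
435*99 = 43065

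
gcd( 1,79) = 1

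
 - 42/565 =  - 1 +523/565 = - 0.07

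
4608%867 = 273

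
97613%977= 890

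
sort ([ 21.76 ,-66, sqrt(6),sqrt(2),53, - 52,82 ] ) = [ - 66, - 52, sqrt( 2 ), sqrt ( 6),21.76,53,82] 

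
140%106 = 34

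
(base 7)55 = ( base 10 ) 40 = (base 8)50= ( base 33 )17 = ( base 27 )1D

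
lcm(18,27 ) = 54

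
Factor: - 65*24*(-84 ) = 131040 = 2^5 * 3^2*5^1*7^1 * 13^1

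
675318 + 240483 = 915801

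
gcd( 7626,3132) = 6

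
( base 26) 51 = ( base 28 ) 4J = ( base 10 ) 131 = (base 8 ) 203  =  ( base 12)AB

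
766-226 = 540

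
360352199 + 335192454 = 695544653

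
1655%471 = 242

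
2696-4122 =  - 1426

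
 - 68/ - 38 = 1+15/19 = 1.79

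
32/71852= 8/17963 = 0.00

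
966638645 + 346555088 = 1313193733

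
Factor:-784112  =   - 2^4*7^1*7001^1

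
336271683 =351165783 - 14894100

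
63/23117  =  63/23117 = 0.00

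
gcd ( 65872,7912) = 184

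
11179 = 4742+6437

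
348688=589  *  592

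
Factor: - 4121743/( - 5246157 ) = 3^( - 1)*7^( - 1)* 131^(  -  1 )*1907^( - 1)*4121743^1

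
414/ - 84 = -5 + 1/14 = - 4.93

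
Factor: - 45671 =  - 109^1*419^1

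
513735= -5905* ( - 87)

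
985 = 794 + 191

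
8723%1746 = 1739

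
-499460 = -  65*7684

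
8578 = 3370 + 5208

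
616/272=2 + 9/34=2.26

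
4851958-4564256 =287702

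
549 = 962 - 413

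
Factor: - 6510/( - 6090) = 31/29 = 29^( - 1)*31^1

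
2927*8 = 23416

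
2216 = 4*554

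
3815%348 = 335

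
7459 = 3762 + 3697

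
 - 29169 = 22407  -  51576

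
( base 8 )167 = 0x77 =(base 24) 4N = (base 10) 119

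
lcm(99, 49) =4851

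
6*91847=551082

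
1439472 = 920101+519371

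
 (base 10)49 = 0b110001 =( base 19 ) 2b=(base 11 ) 45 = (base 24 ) 21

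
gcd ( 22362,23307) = 3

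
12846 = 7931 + 4915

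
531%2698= 531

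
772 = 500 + 272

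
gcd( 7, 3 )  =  1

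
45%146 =45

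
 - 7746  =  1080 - 8826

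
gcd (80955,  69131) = 1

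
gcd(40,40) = 40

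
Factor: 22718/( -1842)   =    -  3^( - 1)*37^1 =- 37/3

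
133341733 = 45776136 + 87565597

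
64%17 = 13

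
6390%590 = 490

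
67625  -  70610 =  -2985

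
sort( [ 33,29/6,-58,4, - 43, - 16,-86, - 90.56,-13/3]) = [ - 90.56,-86, - 58,  -  43,-16,  -  13/3 , 4,29/6, 33]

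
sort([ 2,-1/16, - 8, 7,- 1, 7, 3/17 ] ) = [ - 8, - 1, - 1/16,3/17,2, 7, 7]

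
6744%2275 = 2194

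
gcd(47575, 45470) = 5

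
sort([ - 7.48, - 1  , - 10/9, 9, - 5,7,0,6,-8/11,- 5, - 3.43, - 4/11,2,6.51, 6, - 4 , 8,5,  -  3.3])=[ - 7.48, - 5, - 5,  -  4, - 3.43 ,-3.3  ,-10/9, - 1, - 8/11, - 4/11, 0, 2 , 5,6,6,6.51,7,8, 9]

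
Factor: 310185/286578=2^( - 1 ) * 3^( - 2)*5^1*29^( - 1 )*113^1 = 565/522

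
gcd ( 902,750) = 2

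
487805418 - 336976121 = 150829297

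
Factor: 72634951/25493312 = 2^( - 6)*13^( - 2 )*157^1*2357^( - 1 )*462643^1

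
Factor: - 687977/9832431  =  -3^( - 1) *7^( - 1 )*23^(-1 )*20357^( - 1)*687977^1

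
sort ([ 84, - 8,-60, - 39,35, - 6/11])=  [ - 60, - 39,-8, - 6/11 , 35,84]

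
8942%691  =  650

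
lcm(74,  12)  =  444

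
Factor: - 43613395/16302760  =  -8722679/3260552 = - 2^(- 3)*7^1*19^( - 2)*43^1*1129^(-1 )* 28979^1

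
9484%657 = 286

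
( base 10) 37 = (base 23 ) 1E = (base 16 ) 25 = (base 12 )31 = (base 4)211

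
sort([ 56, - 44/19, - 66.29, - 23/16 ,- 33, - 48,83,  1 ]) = [ - 66.29, - 48, - 33, - 44/19, - 23/16,1, 56,83]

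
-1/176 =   -  1/176 = - 0.01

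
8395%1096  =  723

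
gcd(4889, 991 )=1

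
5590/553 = 10 + 60/553 =10.11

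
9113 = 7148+1965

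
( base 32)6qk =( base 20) h9g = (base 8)15524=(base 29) 897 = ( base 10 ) 6996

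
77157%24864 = 2565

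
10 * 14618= 146180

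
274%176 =98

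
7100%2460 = 2180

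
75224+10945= 86169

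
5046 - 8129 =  - 3083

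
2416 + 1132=3548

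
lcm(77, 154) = 154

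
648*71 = 46008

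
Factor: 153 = 3^2*17^1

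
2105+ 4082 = 6187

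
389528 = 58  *6716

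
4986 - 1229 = 3757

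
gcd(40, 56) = 8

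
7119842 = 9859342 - 2739500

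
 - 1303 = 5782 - 7085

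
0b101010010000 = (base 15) c04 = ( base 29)367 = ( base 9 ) 3634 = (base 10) 2704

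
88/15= 5+13/15 = 5.87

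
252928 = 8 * 31616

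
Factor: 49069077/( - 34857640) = -2^(  -  3)*3^1*5^(  -  1)*19^1*31^(  -  1)*28111^( - 1)*860861^1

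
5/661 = 5/661 = 0.01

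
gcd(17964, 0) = 17964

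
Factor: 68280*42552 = 2^6*3^4*5^1*197^1*569^1 = 2905450560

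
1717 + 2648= 4365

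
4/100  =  1/25 = 0.04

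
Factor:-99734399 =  - 99734399^1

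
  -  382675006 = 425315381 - 807990387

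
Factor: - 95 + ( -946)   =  - 1041 = - 3^1 *347^1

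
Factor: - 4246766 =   -  2^1*19^1*23^1 * 43^1 * 113^1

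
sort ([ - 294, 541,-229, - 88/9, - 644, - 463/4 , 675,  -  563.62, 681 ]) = [ -644,-563.62,-294, -229, - 463/4,  -  88/9,541, 675 , 681] 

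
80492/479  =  80492/479 = 168.04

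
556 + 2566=3122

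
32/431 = 32/431 = 0.07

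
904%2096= 904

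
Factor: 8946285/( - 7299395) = - 3^1*23^( - 1) * 63473^( - 1)*596419^1 =-1789257/1459879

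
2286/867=762/289 = 2.64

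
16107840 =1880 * 8568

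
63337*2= 126674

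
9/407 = 9/407 = 0.02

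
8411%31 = 10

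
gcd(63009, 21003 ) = 21003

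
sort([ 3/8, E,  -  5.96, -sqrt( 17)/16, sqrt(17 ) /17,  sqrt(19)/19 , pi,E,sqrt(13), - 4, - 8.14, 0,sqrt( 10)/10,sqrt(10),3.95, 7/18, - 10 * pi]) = [  -  10*pi,-8.14,- 5.96, -4, -sqrt( 17)/16, 0,sqrt(19 )/19, sqrt( 17)/17,  sqrt(10) /10 , 3/8, 7/18, E, E,pi, sqrt (10), sqrt(13 ), 3.95 ]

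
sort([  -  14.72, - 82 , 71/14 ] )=[-82,  -  14.72, 71/14 ]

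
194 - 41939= - 41745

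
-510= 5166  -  5676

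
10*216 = 2160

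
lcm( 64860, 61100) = 4215900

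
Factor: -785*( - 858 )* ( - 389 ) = -262003170 = - 2^1*3^1 *5^1*11^1*13^1*157^1*389^1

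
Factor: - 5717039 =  - 947^1*6037^1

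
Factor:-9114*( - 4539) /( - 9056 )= -20684223/4528 = - 2^( - 4)*3^2  *  7^2  *  17^1 * 31^1*89^1*283^ (  -  1)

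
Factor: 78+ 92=170= 2^1 * 5^1*17^1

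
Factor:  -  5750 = -2^1*5^3*23^1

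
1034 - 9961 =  - 8927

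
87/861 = 29/287=0.10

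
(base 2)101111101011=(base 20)7CB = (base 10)3051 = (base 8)5753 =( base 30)3bl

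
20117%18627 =1490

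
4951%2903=2048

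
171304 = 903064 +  - 731760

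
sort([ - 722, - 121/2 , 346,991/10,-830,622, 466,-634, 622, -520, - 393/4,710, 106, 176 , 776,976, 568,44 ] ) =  [-830, - 722,-634,  -  520, - 393/4,-121/2, 44, 991/10, 106,176,346,466, 568,622,622 , 710,776,976 ] 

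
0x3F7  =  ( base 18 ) 327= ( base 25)1FF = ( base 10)1015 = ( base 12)707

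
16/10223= 16/10223 = 0.00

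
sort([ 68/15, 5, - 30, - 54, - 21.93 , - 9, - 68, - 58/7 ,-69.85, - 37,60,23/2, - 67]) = [ -69.85,- 68,-67, - 54,- 37, - 30, -21.93, - 9 , - 58/7,68/15,5, 23/2, 60 ]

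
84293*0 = 0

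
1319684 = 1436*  919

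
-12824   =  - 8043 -4781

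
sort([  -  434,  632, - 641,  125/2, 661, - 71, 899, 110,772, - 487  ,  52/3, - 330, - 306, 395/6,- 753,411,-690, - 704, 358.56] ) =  [-753,-704,-690, - 641, - 487, - 434, - 330,- 306, - 71,  52/3, 125/2, 395/6, 110, 358.56,  411,  632, 661 , 772,  899 ]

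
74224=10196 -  - 64028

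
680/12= 170/3 = 56.67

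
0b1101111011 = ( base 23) 1FH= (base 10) 891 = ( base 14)479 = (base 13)537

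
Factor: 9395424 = 2^5*3^2 * 17^1*19^1*101^1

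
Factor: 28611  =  3^2*11^1*17^2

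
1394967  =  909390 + 485577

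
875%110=105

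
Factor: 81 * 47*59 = 3^4*47^1*59^1 = 224613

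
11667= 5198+6469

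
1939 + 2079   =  4018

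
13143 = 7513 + 5630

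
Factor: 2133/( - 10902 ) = -9/46 = -  2^( - 1)*3^2*23^( - 1 )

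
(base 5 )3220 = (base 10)435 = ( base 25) HA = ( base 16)1b3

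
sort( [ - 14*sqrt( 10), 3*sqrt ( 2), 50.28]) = [ -14* sqrt( 10 ),3 * sqrt( 2 ),50.28] 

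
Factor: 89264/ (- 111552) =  - 2^( - 2 )*3^( - 1)*  83^( - 1 ) *797^1 = -797/996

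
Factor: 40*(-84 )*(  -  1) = 2^5*3^1*5^1*7^1= 3360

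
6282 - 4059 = 2223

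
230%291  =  230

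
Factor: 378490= 2^1*5^1 * 7^1*5407^1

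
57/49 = 1+8/49 = 1.16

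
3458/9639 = 494/1377 = 0.36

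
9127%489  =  325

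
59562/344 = 173 + 25/172 = 173.15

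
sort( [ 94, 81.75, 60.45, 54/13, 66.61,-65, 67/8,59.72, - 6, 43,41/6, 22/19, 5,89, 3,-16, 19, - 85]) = [ - 85, - 65, - 16, - 6, 22/19, 3,54/13, 5,41/6, 67/8,19, 43, 59.72 , 60.45, 66.61, 81.75, 89,94]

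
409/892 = 409/892 = 0.46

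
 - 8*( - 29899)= 239192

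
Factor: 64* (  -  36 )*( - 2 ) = 4608 = 2^9*3^2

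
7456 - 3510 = 3946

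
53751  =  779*69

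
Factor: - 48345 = -3^1*5^1 * 11^1*293^1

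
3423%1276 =871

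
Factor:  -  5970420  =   - 2^2*3^2 * 5^1* 41^1*809^1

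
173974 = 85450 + 88524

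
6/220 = 3/110 = 0.03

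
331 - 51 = 280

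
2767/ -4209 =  - 1 + 1442/4209 = - 0.66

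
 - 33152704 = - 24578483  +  -8574221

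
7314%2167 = 813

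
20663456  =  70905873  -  50242417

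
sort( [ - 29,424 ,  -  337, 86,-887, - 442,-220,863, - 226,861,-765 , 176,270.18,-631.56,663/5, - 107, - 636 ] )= [ - 887,-765, - 636,-631.56, - 442, - 337, - 226,-220,-107, - 29, 86, 663/5 , 176,270.18,424,861,863]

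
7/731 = 7/731 = 0.01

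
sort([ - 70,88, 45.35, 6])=[ - 70, 6, 45.35, 88] 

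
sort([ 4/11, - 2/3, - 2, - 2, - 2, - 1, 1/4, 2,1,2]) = [ - 2, - 2 , - 2, - 1, - 2/3, 1/4,4/11,1,2,2]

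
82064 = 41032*2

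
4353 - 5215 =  - 862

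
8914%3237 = 2440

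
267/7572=89/2524 = 0.04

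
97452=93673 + 3779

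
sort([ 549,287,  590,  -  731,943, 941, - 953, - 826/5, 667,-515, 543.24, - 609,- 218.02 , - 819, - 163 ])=[ - 953, - 819, - 731, - 609, - 515,  -  218.02, - 826/5,-163 , 287,543.24,  549, 590, 667, 941,  943 ]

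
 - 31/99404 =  - 1+99373/99404=- 0.00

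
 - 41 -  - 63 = 22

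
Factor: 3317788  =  2^2*17^1*97^1  *503^1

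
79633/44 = 79633/44 = 1809.84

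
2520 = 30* 84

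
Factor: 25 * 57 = 3^1  *  5^2*19^1=   1425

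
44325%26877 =17448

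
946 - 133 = 813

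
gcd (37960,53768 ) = 104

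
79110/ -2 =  - 39555/1 = -39555.00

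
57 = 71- 14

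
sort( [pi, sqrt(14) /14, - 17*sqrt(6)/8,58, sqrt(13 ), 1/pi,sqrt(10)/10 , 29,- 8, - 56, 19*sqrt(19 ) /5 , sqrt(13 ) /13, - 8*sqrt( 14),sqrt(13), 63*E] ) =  [ - 56, - 8 *sqrt ( 14 ), - 8, - 17*sqrt( 6)/8,sqrt (14 ) /14, sqrt(13)/13,sqrt(10) /10, 1/pi, pi,sqrt(13), sqrt( 13 ), 19 *sqrt(19)/5, 29,58,63*E ] 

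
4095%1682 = 731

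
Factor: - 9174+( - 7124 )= - 16298 = - 2^1*29^1 * 281^1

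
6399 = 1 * 6399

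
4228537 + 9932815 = 14161352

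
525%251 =23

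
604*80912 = 48870848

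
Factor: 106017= 3^1*35339^1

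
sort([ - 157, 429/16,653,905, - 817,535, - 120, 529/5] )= [ - 817, - 157, - 120,429/16,  529/5, 535,653,  905]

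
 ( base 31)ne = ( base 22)1B1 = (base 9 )887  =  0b1011010111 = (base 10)727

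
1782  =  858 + 924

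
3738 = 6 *623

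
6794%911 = 417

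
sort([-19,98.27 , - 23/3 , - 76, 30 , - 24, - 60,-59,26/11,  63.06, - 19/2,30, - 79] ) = [-79, - 76, - 60,-59 , - 24, - 19,- 19/2,-23/3,26/11,30,30,63.06,98.27 ] 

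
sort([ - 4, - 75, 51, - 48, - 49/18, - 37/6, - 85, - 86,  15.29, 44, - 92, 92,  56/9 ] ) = [-92, - 86, - 85, - 75,- 48, - 37/6, - 4, - 49/18,56/9,15.29,  44,51, 92]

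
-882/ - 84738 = 147/14123 = 0.01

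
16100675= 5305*3035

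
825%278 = 269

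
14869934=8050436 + 6819498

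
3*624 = 1872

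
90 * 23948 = 2155320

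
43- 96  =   - 53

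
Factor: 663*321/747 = 23647/83 = 13^1*17^1*83^( - 1) * 107^1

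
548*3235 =1772780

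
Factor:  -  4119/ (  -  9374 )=2^( - 1)*3^1  *  43^( - 1)*109^ ( - 1) * 1373^1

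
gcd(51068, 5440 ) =68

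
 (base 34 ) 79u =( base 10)8428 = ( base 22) h92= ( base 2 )10000011101100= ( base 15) 276d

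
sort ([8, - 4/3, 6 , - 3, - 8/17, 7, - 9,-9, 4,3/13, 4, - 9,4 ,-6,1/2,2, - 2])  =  [ - 9, - 9,  -  9, - 6, - 3, - 2, - 4/3, - 8/17,3/13,1/2,2,4, 4, 4,6, 7,8]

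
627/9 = 209/3 = 69.67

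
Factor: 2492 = 2^2 * 7^1  *  89^1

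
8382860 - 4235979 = 4146881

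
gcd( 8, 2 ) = 2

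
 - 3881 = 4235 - 8116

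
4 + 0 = 4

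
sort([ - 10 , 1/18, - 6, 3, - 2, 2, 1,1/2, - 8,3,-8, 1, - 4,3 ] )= [ - 10, - 8, - 8,  -  6, - 4,- 2,1/18 , 1/2, 1,1, 2 , 3, 3,3 ]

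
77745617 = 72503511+5242106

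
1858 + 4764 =6622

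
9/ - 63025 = -1 + 63016/63025 = -0.00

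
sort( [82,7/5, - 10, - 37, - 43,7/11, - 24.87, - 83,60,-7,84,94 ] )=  [ - 83 , - 43 , - 37, - 24.87, - 10, - 7,7/11,7/5,60, 82,84,94]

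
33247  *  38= 1263386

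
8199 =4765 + 3434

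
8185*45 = 368325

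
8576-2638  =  5938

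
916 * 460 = 421360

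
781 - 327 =454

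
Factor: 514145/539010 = 102829/107802 = 2^ ( - 1 )*3^( - 2)* 53^(- 1 )*113^ ( - 1)*102829^1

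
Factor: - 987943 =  - 11^1*19^1*29^1 * 163^1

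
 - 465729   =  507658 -973387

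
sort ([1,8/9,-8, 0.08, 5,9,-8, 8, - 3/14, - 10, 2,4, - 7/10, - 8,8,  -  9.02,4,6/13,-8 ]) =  [ - 10,- 9.02, - 8, - 8, -8, - 8, - 7/10,  -  3/14, 0.08, 6/13,8/9 , 1 , 2,4,4,5,8, 8,9] 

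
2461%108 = 85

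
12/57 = 4/19 = 0.21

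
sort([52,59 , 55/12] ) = [55/12, 52, 59]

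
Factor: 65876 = 2^2*43^1* 383^1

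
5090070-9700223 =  - 4610153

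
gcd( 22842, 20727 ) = 423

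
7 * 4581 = 32067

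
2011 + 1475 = 3486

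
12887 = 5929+6958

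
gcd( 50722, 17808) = 14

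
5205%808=357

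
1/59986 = 1/59986=0.00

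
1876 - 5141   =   - 3265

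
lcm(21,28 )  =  84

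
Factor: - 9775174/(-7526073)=2^1*3^ (  -  1)*2508691^( - 1 )*4887587^1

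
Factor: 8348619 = 3^1 *19^1*149^1*983^1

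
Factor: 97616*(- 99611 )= - 2^4*6101^1*99611^1=- 9723627376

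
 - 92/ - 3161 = 92/3161 = 0.03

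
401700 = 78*5150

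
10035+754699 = 764734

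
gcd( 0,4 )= 4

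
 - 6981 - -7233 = 252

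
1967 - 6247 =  - 4280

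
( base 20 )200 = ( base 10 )800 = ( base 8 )1440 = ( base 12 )568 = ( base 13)497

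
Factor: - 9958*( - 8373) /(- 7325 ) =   -  2^1 * 3^1 * 5^( - 2)*13^1*293^( - 1)*383^1 * 2791^1 = - 83378334/7325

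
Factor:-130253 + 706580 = 3^1*19^1*10111^1 = 576327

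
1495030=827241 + 667789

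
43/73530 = 1/1710 = 0.00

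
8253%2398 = 1059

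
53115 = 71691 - 18576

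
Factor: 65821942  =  2^1*149^1*220879^1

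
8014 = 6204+1810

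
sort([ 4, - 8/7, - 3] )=[-3, - 8/7 , 4] 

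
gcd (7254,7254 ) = 7254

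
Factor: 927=3^2*103^1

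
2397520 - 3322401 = -924881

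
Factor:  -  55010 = -2^1*5^1*5501^1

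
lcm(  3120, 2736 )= 177840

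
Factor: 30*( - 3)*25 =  - 2250 = - 2^1*3^2  *  5^3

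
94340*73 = 6886820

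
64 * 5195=332480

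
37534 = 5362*7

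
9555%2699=1458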